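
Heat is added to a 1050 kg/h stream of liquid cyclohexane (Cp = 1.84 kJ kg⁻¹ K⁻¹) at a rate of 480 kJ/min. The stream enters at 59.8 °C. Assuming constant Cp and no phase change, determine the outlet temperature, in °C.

Q = 480 kJ/min = 28800 kJ/h
ΔT = Q/(ṁ·Cp) = 28800/(1050×1.84) = 14.907 K
T_out = 59.8 + 14.907 = 74.707 °C

T_out = 74.7 °C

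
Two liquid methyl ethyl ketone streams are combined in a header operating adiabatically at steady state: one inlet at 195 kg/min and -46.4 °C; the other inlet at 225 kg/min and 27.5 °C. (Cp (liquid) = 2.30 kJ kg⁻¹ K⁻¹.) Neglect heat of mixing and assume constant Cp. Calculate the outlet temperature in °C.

Energy balance with Q = 0: Σ ṁᵢCp,ᵢ(T_out − Tᵢ) = 0
Σ ṁᵢCp,ᵢTᵢ = 195×2.30×-46.4 + 225×2.30×27.5 = -6579.1
Σ ṁᵢCp,ᵢ = 195×2.30 + 225×2.30 = 966
T_out = -6579.1 / 966 = -6.8107 °C

T_out = -6.81 °C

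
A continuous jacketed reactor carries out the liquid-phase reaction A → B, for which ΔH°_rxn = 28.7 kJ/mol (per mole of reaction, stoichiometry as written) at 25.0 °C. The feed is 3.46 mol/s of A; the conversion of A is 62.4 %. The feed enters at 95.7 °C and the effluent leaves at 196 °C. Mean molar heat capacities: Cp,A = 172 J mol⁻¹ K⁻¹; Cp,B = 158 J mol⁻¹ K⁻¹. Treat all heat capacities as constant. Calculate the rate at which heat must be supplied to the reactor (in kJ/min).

Extent of reaction ξ = 0.624 × 3.46 = 2.159 mol/s
Reaction term: ξ·ΔH°_rxn = 2.159 × 28.7 = 61.964 kJ/s
Sensible, feed 95.7→25 °C: -42.075 kJ/s
Outlet flows (mol/s): A 1.301, B 2.159
Sensible, products 25→196 °C: 96.597 kJ/s
Q = ΔH = 116.49 kJ/s = 116.49 kW
Heat supplied = 6989.2 kJ/min

Q_in = 6990 kJ/min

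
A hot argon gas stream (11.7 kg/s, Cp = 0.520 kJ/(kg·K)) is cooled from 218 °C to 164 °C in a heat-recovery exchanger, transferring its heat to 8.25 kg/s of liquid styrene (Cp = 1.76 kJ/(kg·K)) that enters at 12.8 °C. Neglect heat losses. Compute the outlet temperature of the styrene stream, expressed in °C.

T_c,out = 35.4 °C

Heat released by hot stream: Q = 11.7 × 0.520 × (218 − 164) = 328.54 kJ/s
Energy balance on cold side (adiabatic exchanger): Q = ṁ_c·Cp_c·(T_c,out − T_c,in)
T_c,out = 12.8 + 328.54/(8.25 × 1.76) = 35.426 °C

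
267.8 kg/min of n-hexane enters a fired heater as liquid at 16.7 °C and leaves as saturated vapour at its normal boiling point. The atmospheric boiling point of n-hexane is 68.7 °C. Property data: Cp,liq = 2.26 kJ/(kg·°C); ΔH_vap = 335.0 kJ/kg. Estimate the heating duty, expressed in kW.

liquid 16.7→68.7 °C: 117.52 kJ/kg
vaporisation at 68.7 °C: 335 kJ/kg
Δh = 117.52 + 335 = 452.52 kJ/kg
Q = ṁ·Δh = 267.8 kg/min × 452.52 kJ/kg = 121180 kJ/min
|Q| = 2019.7 kW

Q = 2020 kW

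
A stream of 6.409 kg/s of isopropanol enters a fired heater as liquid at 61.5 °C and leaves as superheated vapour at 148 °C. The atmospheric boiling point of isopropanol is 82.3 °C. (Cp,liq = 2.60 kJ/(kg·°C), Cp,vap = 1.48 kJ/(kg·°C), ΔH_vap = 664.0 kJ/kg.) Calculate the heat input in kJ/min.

Q = 314000 kJ/min

liquid 61.5→82.3 °C: 54.08 kJ/kg
vaporisation at 82.3 °C: 664 kJ/kg
vapour 82.3→148 °C: 97.236 kJ/kg
Δh = 54.08 + 664 + 97.236 = 815.32 kJ/kg
Q = ṁ·Δh = 6.409 kg/s × 815.32 kJ/kg = 5225.4 kJ/s
|Q| = 5225.4 kW = 313520 kJ/min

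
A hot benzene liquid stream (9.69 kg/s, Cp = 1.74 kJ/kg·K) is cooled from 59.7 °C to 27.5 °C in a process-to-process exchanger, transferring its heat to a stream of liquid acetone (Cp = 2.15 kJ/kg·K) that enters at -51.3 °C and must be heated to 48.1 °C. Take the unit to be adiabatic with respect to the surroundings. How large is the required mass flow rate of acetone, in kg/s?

ṁ_c = 2.54 kg/s

Heat released by hot stream: Q = 9.69 × 1.74 × (59.7 − 27.5) = 542.91 kJ/s
Energy balance on cold side (adiabatic exchanger): Q = ṁ_c·Cp_c·(T_c,out − T_c,in)
ṁ_c = 542.91 / [2.15 × (48.1 − -51.3)] = 2.5404 kg/s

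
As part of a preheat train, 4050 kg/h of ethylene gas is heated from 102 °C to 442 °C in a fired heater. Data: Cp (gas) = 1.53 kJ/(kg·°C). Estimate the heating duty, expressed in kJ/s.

Q = ṁ·Cp·ΔT = 4050 × 1.53 × (442 − 102) = 2.1068e+06 kJ/h
Converting: 2.1068e+06 / 3600 s = 585.23 kW

Q = 585 kJ/s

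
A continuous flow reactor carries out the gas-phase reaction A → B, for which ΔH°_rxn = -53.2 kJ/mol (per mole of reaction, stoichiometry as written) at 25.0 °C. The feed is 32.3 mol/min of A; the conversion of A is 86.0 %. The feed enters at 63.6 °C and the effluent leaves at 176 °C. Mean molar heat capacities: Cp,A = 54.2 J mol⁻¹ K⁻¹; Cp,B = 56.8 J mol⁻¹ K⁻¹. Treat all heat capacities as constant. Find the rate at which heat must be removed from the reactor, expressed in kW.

Extent of reaction ξ = 0.860 × 32.3 = 27.778 mol/min
Reaction term: ξ·ΔH°_rxn = 27.778 × -53.2 = -1477.8 kJ/min
Sensible, feed 63.6→25 °C: -67.575 kJ/min
Outlet flows (mol/min): A 4.522, B 27.778
Sensible, products 25→176 °C: 275.26 kJ/min
Q = ΔH = -1270.1 kJ/min = -21.168 kW
Heat removed = 21.168 kW

Q_out = 21.2 kW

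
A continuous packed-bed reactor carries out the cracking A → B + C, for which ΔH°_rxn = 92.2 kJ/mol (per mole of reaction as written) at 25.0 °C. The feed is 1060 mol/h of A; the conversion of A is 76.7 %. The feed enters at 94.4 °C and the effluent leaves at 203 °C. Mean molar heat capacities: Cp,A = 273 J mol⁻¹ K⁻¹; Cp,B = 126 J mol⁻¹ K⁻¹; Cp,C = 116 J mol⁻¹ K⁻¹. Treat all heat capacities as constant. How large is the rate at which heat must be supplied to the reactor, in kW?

Extent of reaction ξ = 0.767 × 1060 = 813.02 mol/h
Reaction term: ξ·ΔH°_rxn = 813.02 × 92.2 = 74960 kJ/h
Sensible, feed 94.4→25 °C: -20083 kJ/h
Outlet flows (mol/h): A 246.98, B 813.02, C 813.02
Sensible, products 25→203 °C: 47023 kJ/h
Q = ΔH = 101900 kJ/h = 28.306 kW
Heat supplied = 28.306 kW

Q_in = 28.3 kW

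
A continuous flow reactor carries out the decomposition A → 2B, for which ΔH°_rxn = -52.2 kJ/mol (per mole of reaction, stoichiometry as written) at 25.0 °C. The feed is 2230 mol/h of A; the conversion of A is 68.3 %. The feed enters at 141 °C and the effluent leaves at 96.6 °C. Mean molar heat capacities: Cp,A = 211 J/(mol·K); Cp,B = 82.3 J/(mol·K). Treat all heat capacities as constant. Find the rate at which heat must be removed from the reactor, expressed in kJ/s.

Q_out = 29.3 kJ/s

Extent of reaction ξ = 0.683 × 2230 = 1523.1 mol/h
Reaction term: ξ·ΔH°_rxn = 1523.1 × -52.2 = -79505 kJ/h
Sensible, feed 141→25 °C: -54581 kJ/h
Outlet flows (mol/h): A 706.91, B 3046.2
Sensible, products 25→96.6 °C: 28630 kJ/h
Q = ΔH = -105460 kJ/h = -29.294 kW
Heat removed = 29.294 kJ/s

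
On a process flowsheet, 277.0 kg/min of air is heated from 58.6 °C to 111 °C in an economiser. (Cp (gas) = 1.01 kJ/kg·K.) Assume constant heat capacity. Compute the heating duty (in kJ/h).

Q = 880000 kJ/h

Q = ṁ·Cp·ΔT = 277.0 × 1.01 × (111 − 58.6) = 14660 kJ/min
Converting: 14660 / 60 s = 244.33 kW
Heating duty = 879600 kJ/h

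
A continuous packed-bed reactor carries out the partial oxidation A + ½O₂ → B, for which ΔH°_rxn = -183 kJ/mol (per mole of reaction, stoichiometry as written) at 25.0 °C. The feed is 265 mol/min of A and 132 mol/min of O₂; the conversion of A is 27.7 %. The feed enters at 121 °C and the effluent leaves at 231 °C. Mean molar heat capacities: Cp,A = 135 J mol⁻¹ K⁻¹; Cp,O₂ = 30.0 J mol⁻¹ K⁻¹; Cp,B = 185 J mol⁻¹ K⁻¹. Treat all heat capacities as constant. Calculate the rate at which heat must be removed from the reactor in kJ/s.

Q_out = 142 kJ/s

Extent of reaction ξ = 0.277 × 265 = 73.405 mol/min
Reaction term: ξ·ΔH°_rxn = 73.405 × -183 = -13433 kJ/min
Sensible, feed 121→25 °C: -3814.6 kJ/min
Outlet flows (mol/min): A 191.59, O₂ 95.297, B 73.405
Sensible, products 25→231 °C: 8714.7 kJ/min
Q = ΔH = -8533 kJ/min = -142.22 kW
Heat removed = 142.22 kJ/s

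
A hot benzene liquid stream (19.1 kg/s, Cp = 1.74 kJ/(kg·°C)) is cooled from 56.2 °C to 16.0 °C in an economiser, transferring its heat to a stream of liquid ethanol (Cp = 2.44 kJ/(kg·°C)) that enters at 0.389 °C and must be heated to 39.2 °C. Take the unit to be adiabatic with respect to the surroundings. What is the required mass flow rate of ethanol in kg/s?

ṁ_c = 14.1 kg/s

Heat released by hot stream: Q = 19.1 × 1.74 × (56.2 − 16.0) = 1336 kJ/s
Energy balance on cold side (adiabatic exchanger): Q = ṁ_c·Cp_c·(T_c,out − T_c,in)
ṁ_c = 1336 / [2.44 × (39.2 − 0.389)] = 14.108 kg/s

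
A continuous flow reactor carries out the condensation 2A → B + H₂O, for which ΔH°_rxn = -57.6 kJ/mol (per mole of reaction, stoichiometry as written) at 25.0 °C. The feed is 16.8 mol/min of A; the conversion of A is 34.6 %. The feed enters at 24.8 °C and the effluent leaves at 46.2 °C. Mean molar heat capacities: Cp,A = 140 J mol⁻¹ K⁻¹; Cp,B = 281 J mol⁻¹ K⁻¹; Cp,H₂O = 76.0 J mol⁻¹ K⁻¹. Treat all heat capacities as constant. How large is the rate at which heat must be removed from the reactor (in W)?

Q_out = 1870 W

Extent of reaction ξ = 0.346 × 16.8 / 2 = 2.9064 mol/min
Reaction term: ξ·ΔH°_rxn = 2.9064 × -57.6 = -167.41 kJ/min
Sensible, feed 24.8→25 °C: 0.4704 kJ/min
Outlet flows (mol/min): A 10.987, B 2.9064, H₂O 2.9064
Sensible, products 25→46.2 °C: 54.607 kJ/min
Q = ΔH = -112.33 kJ/min = -1.8722 kW
Heat removed = 1872.2 W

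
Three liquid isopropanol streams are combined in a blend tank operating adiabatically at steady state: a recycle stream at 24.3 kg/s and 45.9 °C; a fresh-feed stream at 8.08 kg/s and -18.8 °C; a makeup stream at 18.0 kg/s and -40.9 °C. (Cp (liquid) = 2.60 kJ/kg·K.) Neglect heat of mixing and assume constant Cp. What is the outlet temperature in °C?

Adiabatic, steady state ⇒ Σ ṁᵢCp,ᵢ(T_out − Tᵢ) = 0
Σ ṁᵢCp,ᵢTᵢ = 24.3×2.60×45.9 + 8.08×2.60×-18.8 + 18.0×2.60×-40.9 = 590.89
Σ ṁᵢCp,ᵢ = 24.3×2.60 + 8.08×2.60 + 18.0×2.60 = 130.99
T_out = 590.89 / 130.99 = 4.511 °C

T_out = 4.51 °C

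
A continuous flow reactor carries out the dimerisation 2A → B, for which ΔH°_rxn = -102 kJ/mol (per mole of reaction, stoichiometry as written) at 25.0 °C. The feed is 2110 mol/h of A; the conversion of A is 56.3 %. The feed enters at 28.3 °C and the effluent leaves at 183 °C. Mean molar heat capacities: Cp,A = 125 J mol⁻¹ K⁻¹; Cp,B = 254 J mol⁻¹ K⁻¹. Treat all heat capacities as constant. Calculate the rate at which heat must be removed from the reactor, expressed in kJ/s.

Extent of reaction ξ = 0.563 × 2110 / 2 = 593.96 mol/h
Reaction term: ξ·ΔH°_rxn = 593.96 × -102 = -60584 kJ/h
Sensible, feed 28.3→25 °C: -870.38 kJ/h
Outlet flows (mol/h): A 922.07, B 593.96
Sensible, products 25→183 °C: 42048 kJ/h
Q = ΔH = -19407 kJ/h = -5.3908 kW
Heat removed = 5.3908 kJ/s

Q_out = 5.39 kJ/s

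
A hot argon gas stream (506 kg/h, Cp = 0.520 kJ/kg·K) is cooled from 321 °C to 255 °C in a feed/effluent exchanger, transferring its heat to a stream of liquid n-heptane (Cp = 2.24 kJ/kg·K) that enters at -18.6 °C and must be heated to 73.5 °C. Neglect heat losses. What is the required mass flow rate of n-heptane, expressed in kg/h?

Heat released by hot stream: Q = 506 × 0.520 × (321 − 255) = 17366 kJ/h
Energy balance on cold side (adiabatic exchanger): Q = ṁ_c·Cp_c·(T_c,out − T_c,in)
ṁ_c = 17366 / [2.24 × (73.5 − -18.6)] = 84.176 kg/h

ṁ_c = 84.2 kg/h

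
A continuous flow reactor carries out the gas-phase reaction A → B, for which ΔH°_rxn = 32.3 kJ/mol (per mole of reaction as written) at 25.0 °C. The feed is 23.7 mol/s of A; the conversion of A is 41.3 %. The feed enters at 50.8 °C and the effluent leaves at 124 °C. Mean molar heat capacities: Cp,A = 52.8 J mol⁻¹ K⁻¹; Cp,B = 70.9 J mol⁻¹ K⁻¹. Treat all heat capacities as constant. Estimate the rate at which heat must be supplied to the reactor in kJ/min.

Q_in = 25500 kJ/min

Extent of reaction ξ = 0.413 × 23.7 = 9.7881 mol/s
Reaction term: ξ·ΔH°_rxn = 9.7881 × 32.3 = 316.16 kJ/s
Sensible, feed 50.8→25 °C: -32.285 kJ/s
Outlet flows (mol/s): A 13.912, B 9.7881
Sensible, products 25→124 °C: 141.42 kJ/s
Q = ΔH = 425.29 kJ/s = 425.29 kW
Heat supplied = 25518 kJ/min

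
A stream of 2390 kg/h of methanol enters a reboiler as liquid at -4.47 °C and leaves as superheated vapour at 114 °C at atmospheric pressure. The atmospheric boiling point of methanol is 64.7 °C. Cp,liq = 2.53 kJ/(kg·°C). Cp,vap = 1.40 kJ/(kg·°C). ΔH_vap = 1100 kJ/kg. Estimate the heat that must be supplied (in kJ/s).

liquid -4.47→64.7 °C: 175 kJ/kg
vaporisation at 64.7 °C: 1100 kJ/kg
vapour 64.7→114 °C: 69.02 kJ/kg
Δh = 175 + 1100 + 69.02 = 1344 kJ/kg
Q = ṁ·Δh = 2390 kg/h × 1344 kJ/kg = 3.2122e+06 kJ/h
|Q| = 892.28 kW

Q = 892 kJ/s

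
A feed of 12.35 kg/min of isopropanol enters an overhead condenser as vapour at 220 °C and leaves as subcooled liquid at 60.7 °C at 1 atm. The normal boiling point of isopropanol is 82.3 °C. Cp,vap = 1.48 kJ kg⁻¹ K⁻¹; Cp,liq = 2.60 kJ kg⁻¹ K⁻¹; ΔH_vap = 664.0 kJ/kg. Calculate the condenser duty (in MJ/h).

Q_c = 685 MJ/h

vapour 220→82.3 °C: -203.8 kJ/kg
condensation at 82.3 °C: -664 kJ/kg
liquid 82.3→60.7 °C: -56.16 kJ/kg
Δh = -203.8 + -664 + -56.16 = -923.96 kJ/kg
Q = ṁ·Δh = 12.35 kg/min × -923.96 kJ/kg = -11411 kJ/min
|Q| = 190.18 kW = 684.65 MJ/h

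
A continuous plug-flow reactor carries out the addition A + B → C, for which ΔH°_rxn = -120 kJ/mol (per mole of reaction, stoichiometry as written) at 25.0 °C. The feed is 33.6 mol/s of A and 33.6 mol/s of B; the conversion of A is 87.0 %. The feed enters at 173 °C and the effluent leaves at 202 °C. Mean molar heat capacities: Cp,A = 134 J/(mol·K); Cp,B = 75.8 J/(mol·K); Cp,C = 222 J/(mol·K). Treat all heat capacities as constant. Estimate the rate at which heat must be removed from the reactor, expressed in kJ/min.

Q_out = 194000 kJ/min

Extent of reaction ξ = 0.870 × 33.6 = 29.232 mol/s
Reaction term: ξ·ΔH°_rxn = 29.232 × -120 = -3507.8 kJ/s
Sensible, feed 173→25 °C: -1043.3 kJ/s
Outlet flows (mol/s): A 4.368, B 4.368, C 29.232
Sensible, products 25→202 °C: 1310.8 kJ/s
Q = ΔH = -3240.3 kJ/s = -3240.3 kW
Heat removed = 194420 kJ/min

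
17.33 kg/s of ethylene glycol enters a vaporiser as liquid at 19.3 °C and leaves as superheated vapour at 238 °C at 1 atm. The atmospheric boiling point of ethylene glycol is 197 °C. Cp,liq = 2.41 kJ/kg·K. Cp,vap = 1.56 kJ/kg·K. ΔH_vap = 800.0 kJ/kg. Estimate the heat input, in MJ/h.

Q = 80600 MJ/h

liquid 19.3→197 °C: 428.26 kJ/kg
vaporisation at 197 °C: 800 kJ/kg
vapour 197→238 °C: 63.96 kJ/kg
Δh = 428.26 + 800 + 63.96 = 1292.2 kJ/kg
Q = ṁ·Δh = 17.33 kg/s × 1292.2 kJ/kg = 22394 kJ/s
|Q| = 22394 kW = 80619 MJ/h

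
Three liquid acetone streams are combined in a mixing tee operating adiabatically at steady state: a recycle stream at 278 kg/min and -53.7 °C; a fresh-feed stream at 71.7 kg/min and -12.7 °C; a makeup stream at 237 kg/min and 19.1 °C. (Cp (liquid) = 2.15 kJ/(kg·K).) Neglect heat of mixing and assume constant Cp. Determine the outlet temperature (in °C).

Energy balance with Q = 0: Σ ṁᵢCp,ᵢ(T_out − Tᵢ) = 0
Σ ṁᵢCp,ᵢTᵢ = 278×2.15×-53.7 + 71.7×2.15×-12.7 + 237×2.15×19.1 = -24322
Σ ṁᵢCp,ᵢ = 278×2.15 + 71.7×2.15 + 237×2.15 = 1261.4
T_out = -24322 / 1261.4 = -19.282 °C

T_out = -19.3 °C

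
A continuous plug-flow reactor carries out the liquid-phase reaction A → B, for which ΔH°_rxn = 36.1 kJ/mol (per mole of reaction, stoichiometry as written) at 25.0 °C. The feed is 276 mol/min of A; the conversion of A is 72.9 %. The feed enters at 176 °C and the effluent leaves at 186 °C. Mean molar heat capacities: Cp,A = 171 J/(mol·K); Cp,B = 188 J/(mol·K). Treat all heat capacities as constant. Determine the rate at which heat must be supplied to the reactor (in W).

Q_in = 138000 W

Extent of reaction ξ = 0.729 × 276 = 201.2 mol/min
Reaction term: ξ·ΔH°_rxn = 201.2 × 36.1 = 7263.5 kJ/min
Sensible, feed 176→25 °C: -7126.6 kJ/min
Outlet flows (mol/min): A 74.796, B 201.2
Sensible, products 25→186 °C: 8149.3 kJ/min
Q = ΔH = 8286.1 kJ/min = 138.1 kW
Heat supplied = 138100 W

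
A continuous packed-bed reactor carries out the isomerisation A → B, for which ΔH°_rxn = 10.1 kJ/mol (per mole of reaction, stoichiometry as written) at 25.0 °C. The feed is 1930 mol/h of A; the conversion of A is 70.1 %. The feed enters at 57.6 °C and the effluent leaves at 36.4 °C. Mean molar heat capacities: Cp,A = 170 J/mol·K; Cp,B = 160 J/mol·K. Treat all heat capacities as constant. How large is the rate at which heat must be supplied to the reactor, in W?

Extent of reaction ξ = 0.701 × 1930 = 1352.9 mol/h
Reaction term: ξ·ΔH°_rxn = 1352.9 × 10.1 = 13665 kJ/h
Sensible, feed 57.6→25 °C: -10696 kJ/h
Outlet flows (mol/h): A 577.07, B 1352.9
Sensible, products 25→36.4 °C: 3586.1 kJ/h
Q = ΔH = 6554.6 kJ/h = 1.8207 kW
Heat supplied = 1820.7 W

Q_in = 1820 W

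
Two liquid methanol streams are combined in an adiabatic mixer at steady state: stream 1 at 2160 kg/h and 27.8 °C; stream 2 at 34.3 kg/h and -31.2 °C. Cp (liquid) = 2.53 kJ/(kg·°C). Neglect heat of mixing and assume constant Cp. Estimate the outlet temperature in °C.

T_out = 26.9 °C

No heat crosses the boundary, so H_out = H_in.
T_out = Σ ṁᵢCp,ᵢTᵢ / Σ ṁᵢCp,ᵢ
      = 149210 / 5551.6 = 26.878 °C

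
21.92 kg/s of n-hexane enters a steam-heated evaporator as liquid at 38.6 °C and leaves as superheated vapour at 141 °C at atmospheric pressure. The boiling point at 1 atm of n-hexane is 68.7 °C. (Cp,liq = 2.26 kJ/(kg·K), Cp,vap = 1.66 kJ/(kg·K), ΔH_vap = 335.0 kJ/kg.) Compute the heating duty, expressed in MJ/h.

liquid 38.6→68.7 °C: 68.026 kJ/kg
vaporisation at 68.7 °C: 335 kJ/kg
vapour 68.7→141 °C: 120.02 kJ/kg
Δh = 68.026 + 335 + 120.02 = 523.04 kJ/kg
Q = ṁ·Δh = 21.92 kg/s × 523.04 kJ/kg = 11465 kJ/s
|Q| = 11465 kW = 41274 MJ/h

Q = 41300 MJ/h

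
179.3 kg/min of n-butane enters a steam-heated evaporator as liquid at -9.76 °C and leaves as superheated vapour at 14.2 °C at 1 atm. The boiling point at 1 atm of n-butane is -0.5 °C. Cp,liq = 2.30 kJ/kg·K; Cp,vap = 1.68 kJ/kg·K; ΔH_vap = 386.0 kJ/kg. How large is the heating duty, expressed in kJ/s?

Q = 1290 kJ/s

liquid -9.76→-0.5 °C: 21.298 kJ/kg
vaporisation at -0.5 °C: 386 kJ/kg
vapour -0.5→14.2 °C: 24.696 kJ/kg
Δh = 21.298 + 386 + 24.696 = 431.99 kJ/kg
Q = ṁ·Δh = 179.3 kg/min × 431.99 kJ/kg = 77457 kJ/min
|Q| = 1290.9 kW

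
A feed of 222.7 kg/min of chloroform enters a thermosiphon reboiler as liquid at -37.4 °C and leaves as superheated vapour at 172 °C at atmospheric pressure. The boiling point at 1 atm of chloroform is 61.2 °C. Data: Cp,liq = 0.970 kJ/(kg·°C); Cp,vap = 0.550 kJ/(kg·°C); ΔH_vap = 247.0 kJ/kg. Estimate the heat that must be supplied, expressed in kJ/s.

Q = 1500 kJ/s

liquid -37.4→61.2 °C: 95.642 kJ/kg
vaporisation at 61.2 °C: 247 kJ/kg
vapour 61.2→172 °C: 60.94 kJ/kg
Δh = 95.642 + 247 + 60.94 = 403.58 kJ/kg
Q = ṁ·Δh = 222.7 kg/min × 403.58 kJ/kg = 89878 kJ/min
|Q| = 1498 kW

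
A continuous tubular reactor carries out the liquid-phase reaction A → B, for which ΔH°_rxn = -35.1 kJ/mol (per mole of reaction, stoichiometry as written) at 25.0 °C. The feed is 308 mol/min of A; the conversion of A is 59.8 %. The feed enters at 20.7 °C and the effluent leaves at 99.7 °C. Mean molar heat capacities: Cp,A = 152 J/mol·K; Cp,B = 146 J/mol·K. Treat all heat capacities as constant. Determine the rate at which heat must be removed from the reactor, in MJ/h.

Extent of reaction ξ = 0.598 × 308 = 184.18 mol/min
Reaction term: ξ·ΔH°_rxn = 184.18 × -35.1 = -6464.9 kJ/min
Sensible, feed 20.7→25 °C: 201.31 kJ/min
Outlet flows (mol/min): A 123.82, B 184.18
Sensible, products 25→99.7 °C: 3414.6 kJ/min
Q = ΔH = -2848.9 kJ/min = -47.482 kW
Heat removed = 170.94 MJ/h

Q_out = 171 MJ/h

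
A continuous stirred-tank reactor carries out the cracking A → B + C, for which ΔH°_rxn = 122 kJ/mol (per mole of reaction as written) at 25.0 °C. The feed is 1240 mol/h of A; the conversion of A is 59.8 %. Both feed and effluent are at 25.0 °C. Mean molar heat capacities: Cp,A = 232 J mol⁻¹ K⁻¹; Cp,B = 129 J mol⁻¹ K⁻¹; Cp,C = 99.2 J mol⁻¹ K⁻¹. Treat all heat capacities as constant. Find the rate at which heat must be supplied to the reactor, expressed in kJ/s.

Q_in = 25.1 kJ/s

Extent of reaction ξ = 0.598 × 1240 = 741.52 mol/h
Reaction term: ξ·ΔH°_rxn = 741.52 × 122 = 90465 kJ/h
Q = ΔH = 90465 kJ/h = 25.129 kW
Heat supplied = 25.129 kJ/s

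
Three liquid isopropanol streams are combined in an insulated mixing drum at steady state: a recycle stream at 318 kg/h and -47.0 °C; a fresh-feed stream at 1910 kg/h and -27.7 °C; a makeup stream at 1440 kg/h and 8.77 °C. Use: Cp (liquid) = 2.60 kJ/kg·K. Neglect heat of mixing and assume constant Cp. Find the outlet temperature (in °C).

T_out = -15.1 °C

Energy balance with Q = 0: Σ ṁᵢCp,ᵢ(T_out − Tᵢ) = 0
T_out = Σ ṁᵢCp,ᵢTᵢ / Σ ṁᵢCp,ᵢ
      = -143580 / 9536.8 = -15.056 °C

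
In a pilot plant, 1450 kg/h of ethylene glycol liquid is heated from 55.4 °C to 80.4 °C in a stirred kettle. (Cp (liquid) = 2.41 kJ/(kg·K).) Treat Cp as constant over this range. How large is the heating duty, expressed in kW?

Q = ṁ·Cp·ΔT = 1450 × 2.41 × (80.4 − 55.4) = 87363 kJ/h
Converting: 87363 / 3600 s = 24.267 kW

Q = 24.3 kW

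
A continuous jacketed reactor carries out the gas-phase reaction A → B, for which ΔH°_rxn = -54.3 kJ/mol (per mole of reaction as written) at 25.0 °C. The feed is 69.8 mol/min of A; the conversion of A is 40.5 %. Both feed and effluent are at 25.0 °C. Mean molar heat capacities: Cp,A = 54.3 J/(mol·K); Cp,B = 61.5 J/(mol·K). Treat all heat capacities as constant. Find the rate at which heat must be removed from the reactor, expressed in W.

Q_out = 25600 W

Extent of reaction ξ = 0.405 × 69.8 = 28.269 mol/min
Reaction term: ξ·ΔH°_rxn = 28.269 × -54.3 = -1535 kJ/min
Q = ΔH = -1535 kJ/min = -25.583 kW
Heat removed = 25583 W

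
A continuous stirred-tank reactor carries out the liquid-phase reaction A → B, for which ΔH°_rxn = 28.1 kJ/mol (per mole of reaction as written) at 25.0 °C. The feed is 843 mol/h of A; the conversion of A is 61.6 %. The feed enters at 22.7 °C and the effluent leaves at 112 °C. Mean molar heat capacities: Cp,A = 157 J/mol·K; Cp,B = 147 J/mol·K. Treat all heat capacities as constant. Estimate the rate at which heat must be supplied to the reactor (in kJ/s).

Q_in = 7.21 kJ/s

Extent of reaction ξ = 0.616 × 843 = 519.29 mol/h
Reaction term: ξ·ΔH°_rxn = 519.29 × 28.1 = 14592 kJ/h
Sensible, feed 22.7→25 °C: 304.41 kJ/h
Outlet flows (mol/h): A 323.71, B 519.29
Sensible, products 25→112 °C: 11063 kJ/h
Q = ΔH = 25959 kJ/h = 7.2109 kW
Heat supplied = 7.2109 kJ/s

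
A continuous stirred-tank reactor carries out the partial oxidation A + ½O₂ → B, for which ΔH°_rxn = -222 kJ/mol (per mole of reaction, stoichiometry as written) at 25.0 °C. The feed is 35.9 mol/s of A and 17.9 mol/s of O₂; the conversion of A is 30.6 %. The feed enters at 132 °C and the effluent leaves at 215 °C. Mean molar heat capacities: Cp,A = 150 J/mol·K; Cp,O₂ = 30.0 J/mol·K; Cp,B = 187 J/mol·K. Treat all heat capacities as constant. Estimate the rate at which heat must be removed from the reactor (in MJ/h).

Q_out = 6840 MJ/h

Extent of reaction ξ = 0.306 × 35.9 = 10.985 mol/s
Reaction term: ξ·ΔH°_rxn = 10.985 × -222 = -2438.8 kJ/s
Sensible, feed 132→25 °C: -633.65 kJ/s
Outlet flows (mol/s): A 24.915, O₂ 12.407, B 10.985
Sensible, products 25→215 °C: 1171.1 kJ/s
Q = ΔH = -1901.3 kJ/s = -1901.3 kW
Heat removed = 6844.7 MJ/h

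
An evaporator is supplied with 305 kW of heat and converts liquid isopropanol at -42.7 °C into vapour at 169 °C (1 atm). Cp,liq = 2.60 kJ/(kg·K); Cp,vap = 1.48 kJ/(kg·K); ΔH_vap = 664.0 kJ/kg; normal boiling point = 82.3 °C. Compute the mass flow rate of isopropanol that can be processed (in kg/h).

ṁ = 983 kg/h

Δh = 2.60×(82.3−-42.7) + 664.0 + 1.48×(169−82.3) = 1117.3 kJ/kg
Q = 305 kW = 305 kJ/s = 1.098e+06 kJ/h
ṁ = Q/Δh = 1.098e+06 / 1117.3 = 982.71 kg/h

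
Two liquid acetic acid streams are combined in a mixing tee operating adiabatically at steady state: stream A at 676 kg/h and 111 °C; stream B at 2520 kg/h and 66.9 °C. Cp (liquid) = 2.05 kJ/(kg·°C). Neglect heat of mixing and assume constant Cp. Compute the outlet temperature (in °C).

Energy balance with Q = 0: Σ ṁᵢCp,ᵢ(T_out − Tᵢ) = 0
Σ ṁᵢCp,ᵢTᵢ = 676×2.05×111 + 2520×2.05×66.9 = 499430
Σ ṁᵢCp,ᵢ = 676×2.05 + 2520×2.05 = 6551.8
T_out = 499430 / 6551.8 = 76.228 °C

T_out = 76.2 °C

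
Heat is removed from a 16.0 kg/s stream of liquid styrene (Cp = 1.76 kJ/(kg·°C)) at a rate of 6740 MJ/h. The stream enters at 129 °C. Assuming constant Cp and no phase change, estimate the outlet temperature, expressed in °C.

Q = 6740 MJ/h = 1872.2 kJ/s
ΔT = Q/(ṁ·Cp) = 1872.2/(16.0×1.76) = 66.485 K
T_out = 129 − 66.485 = 62.515 °C

T_out = 62.5 °C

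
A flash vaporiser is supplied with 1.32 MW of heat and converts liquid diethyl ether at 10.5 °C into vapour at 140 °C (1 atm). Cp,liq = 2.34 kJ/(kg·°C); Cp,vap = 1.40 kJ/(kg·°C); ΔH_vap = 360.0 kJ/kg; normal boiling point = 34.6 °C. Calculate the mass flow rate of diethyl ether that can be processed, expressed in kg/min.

Δh = 2.34×(34.6−10.5) + 360.0 + 1.40×(140−34.6) = 563.95 kJ/kg
Q = 1.32 MW = 1320 kJ/s = 79200 kJ/min
ṁ = Q/Δh = 79200 / 563.95 = 140.44 kg/min

ṁ = 140 kg/min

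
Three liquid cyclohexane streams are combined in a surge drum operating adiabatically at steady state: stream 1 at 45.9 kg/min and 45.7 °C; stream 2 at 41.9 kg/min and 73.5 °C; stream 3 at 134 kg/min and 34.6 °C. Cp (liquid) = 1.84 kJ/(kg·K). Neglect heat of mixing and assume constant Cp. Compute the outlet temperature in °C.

T_out = 44.2 °C

No heat crosses the boundary, so H_out = H_in.
T_out = Σ ṁᵢCp,ᵢTᵢ / Σ ṁᵢCp,ᵢ
      = 18057 / 408.11 = 44.246 °C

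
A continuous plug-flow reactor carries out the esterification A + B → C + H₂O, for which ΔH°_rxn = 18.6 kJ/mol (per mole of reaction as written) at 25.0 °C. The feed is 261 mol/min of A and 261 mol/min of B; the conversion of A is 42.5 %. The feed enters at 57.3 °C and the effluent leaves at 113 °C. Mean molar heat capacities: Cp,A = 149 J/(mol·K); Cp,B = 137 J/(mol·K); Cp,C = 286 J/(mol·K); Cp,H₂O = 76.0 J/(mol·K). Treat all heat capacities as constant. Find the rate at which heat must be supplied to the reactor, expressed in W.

Q_in = 116000 W

Extent of reaction ξ = 0.425 × 261 = 110.92 mol/min
Reaction term: ξ·ΔH°_rxn = 110.92 × 18.6 = 2063.2 kJ/min
Sensible, feed 57.3→25 °C: -2411.1 kJ/min
Outlet flows (mol/min): A 150.07, B 150.07, C 110.92, H₂O 110.92
Sensible, products 25→113 °C: 7310.7 kJ/min
Q = ΔH = 6962.9 kJ/min = 116.05 kW
Heat supplied = 116050 W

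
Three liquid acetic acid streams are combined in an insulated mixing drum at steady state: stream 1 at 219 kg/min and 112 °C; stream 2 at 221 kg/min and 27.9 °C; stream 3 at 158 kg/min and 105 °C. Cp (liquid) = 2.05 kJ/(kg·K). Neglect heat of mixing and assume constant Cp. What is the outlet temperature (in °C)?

Adiabatic, steady state ⇒ Σ ṁᵢCp,ᵢ(T_out − Tᵢ) = 0
Σ ṁᵢCp,ᵢTᵢ = 219×2.05×112 + 221×2.05×27.9 + 158×2.05×105 = 96932
Σ ṁᵢCp,ᵢ = 219×2.05 + 221×2.05 + 158×2.05 = 1225.9
T_out = 96932 / 1225.9 = 79.07 °C

T_out = 79.1 °C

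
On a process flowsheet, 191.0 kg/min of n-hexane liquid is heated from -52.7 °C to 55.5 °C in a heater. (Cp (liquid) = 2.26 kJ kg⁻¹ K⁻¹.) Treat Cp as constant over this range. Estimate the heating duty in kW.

Q = ṁ·Cp·ΔT = 191.0 × 2.26 × (55.5 − -52.7) = 46706 kJ/min
Converting: 46706 / 60 s = 778.43 kW

Q = 778 kW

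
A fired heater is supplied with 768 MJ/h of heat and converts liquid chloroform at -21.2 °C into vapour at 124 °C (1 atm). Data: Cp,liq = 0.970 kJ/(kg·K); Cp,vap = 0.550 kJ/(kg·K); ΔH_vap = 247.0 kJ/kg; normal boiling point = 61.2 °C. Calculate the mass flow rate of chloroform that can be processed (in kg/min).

ṁ = 35.4 kg/min

Δh = 0.970×(61.2−-21.2) + 247.0 + 0.550×(124−61.2) = 361.47 kJ/kg
Q = 768 MJ/h = 213.33 kJ/s = 12800 kJ/min
ṁ = Q/Δh = 12800 / 361.47 = 35.411 kg/min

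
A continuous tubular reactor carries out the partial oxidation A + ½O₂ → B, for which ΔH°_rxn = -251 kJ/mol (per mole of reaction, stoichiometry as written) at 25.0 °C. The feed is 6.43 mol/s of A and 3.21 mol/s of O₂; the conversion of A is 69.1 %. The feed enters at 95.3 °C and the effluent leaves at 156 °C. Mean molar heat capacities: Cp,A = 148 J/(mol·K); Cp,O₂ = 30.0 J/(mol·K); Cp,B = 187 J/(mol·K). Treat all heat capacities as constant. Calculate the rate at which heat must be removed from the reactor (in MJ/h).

Q_out = 3740 MJ/h

Extent of reaction ξ = 0.691 × 6.43 = 4.4431 mol/s
Reaction term: ξ·ΔH°_rxn = 4.4431 × -251 = -1115.2 kJ/s
Sensible, feed 95.3→25 °C: -73.67 kJ/s
Outlet flows (mol/s): A 1.9869, O₂ 0.98844, B 4.4431
Sensible, products 25→156 °C: 151.25 kJ/s
Q = ΔH = -1037.6 kJ/s = -1037.6 kW
Heat removed = 3735.5 MJ/h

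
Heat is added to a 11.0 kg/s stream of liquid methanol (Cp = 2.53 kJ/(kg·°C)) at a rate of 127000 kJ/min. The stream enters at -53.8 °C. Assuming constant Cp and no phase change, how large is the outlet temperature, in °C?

T_out = 22.3 °C

Q = 127000 kJ/min = 2116.7 kJ/s
ΔT = Q/(ṁ·Cp) = 2116.7/(11.0×2.53) = 76.057 K
T_out = -53.8 + 76.057 = 22.257 °C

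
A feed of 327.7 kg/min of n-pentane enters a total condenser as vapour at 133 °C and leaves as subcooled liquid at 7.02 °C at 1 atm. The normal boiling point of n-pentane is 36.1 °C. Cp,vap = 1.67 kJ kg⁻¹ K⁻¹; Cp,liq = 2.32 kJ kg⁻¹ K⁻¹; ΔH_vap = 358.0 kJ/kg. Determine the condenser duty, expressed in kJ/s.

Q_c = 3210 kJ/s

vapour 133→36.1 °C: -161.82 kJ/kg
condensation at 36.1 °C: -358 kJ/kg
liquid 36.1→7.02 °C: -67.466 kJ/kg
Δh = -161.82 + -358 + -67.466 = -587.29 kJ/kg
Q = ṁ·Δh = 327.7 kg/min × -587.29 kJ/kg = -192450 kJ/min
|Q| = 3207.6 kW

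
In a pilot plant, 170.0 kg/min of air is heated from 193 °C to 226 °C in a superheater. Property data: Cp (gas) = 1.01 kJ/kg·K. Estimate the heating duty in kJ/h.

Q = ṁ·Cp·ΔT = 170.0 × 1.01 × (226 − 193) = 5666.1 kJ/min
Converting: 5666.1 / 60 s = 94.435 kW
Heating duty = 339970 kJ/h

Q = 340000 kJ/h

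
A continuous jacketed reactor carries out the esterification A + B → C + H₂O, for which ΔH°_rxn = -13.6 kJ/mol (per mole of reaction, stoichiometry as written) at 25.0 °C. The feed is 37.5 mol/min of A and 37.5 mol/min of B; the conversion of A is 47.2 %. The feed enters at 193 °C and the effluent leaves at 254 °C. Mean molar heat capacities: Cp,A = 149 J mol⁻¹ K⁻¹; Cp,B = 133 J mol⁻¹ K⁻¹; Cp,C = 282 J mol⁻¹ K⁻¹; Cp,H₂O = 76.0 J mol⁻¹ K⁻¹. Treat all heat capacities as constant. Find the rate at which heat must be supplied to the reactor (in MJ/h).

Extent of reaction ξ = 0.472 × 37.5 = 17.7 mol/min
Reaction term: ξ·ΔH°_rxn = 17.7 × -13.6 = -240.72 kJ/min
Sensible, feed 193→25 °C: -1776.6 kJ/min
Outlet flows (mol/min): A 19.8, B 19.8, C 17.7, H₂O 17.7
Sensible, products 25→254 °C: 2729.7 kJ/min
Q = ΔH = 712.41 kJ/min = 11.873 kW
Heat supplied = 42.744 MJ/h

Q_in = 42.7 MJ/h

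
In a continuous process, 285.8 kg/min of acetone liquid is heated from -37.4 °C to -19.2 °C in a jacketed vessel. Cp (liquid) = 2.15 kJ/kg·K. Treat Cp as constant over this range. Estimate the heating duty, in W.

Q = ṁ·Cp·ΔT = 285.8 × 2.15 × (-19.2 − -37.4) = 11183 kJ/min
Converting: 11183 / 60 s = 186.39 kW
Heating duty = 186390 W

Q = 186000 W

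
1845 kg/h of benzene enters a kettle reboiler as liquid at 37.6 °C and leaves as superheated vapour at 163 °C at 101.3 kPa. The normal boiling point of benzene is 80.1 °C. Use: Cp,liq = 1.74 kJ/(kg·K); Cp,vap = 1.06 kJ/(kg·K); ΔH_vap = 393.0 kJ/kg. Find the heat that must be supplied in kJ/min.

Q = 17100 kJ/min

liquid 37.6→80.1 °C: 73.95 kJ/kg
vaporisation at 80.1 °C: 393 kJ/kg
vapour 80.1→163 °C: 87.874 kJ/kg
Δh = 73.95 + 393 + 87.874 = 554.82 kJ/kg
Q = ṁ·Δh = 1845 kg/h × 554.82 kJ/kg = 1.0237e+06 kJ/h
|Q| = 284.35 kW = 17061 kJ/min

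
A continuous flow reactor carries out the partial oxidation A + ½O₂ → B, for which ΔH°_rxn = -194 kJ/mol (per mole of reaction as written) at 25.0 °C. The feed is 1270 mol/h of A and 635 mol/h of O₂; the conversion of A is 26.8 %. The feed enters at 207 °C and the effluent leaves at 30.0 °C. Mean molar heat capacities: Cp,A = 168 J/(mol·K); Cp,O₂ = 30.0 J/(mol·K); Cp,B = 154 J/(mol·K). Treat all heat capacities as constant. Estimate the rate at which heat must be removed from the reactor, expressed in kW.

Q_out = 29.8 kW

Extent of reaction ξ = 0.268 × 1270 = 340.36 mol/h
Reaction term: ξ·ΔH°_rxn = 340.36 × -194 = -66030 kJ/h
Sensible, feed 207→25 °C: -42299 kJ/h
Outlet flows (mol/h): A 929.64, O₂ 464.82, B 340.36
Sensible, products 25→30.0 °C: 1112.7 kJ/h
Q = ΔH = -107220 kJ/h = -29.782 kW
Heat removed = 29.782 kW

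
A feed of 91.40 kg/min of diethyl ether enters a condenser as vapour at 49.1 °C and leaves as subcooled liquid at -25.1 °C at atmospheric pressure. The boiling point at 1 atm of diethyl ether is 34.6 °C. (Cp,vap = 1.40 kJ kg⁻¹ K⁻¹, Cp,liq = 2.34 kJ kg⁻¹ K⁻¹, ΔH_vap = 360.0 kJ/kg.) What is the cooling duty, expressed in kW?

Q_c = 792 kW

vapour 49.1→34.6 °C: -20.3 kJ/kg
condensation at 34.6 °C: -360 kJ/kg
liquid 34.6→-25.1 °C: -139.7 kJ/kg
Δh = -20.3 + -360 + -139.7 = -520 kJ/kg
Q = ṁ·Δh = 91.40 kg/min × -520 kJ/kg = -47528 kJ/min
|Q| = 792.13 kW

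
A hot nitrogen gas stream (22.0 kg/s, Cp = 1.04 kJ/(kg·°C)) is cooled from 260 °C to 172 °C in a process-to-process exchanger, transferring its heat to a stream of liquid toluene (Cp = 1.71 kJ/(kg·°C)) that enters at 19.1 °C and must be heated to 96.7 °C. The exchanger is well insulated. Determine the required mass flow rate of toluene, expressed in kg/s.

ṁ_c = 15.2 kg/s

Heat released by hot stream: Q = 22.0 × 1.04 × (260 − 172) = 2013.4 kJ/s
Energy balance on cold side (adiabatic exchanger): Q = ṁ_c·Cp_c·(T_c,out − T_c,in)
ṁ_c = 2013.4 / [1.71 × (96.7 − 19.1)] = 15.173 kg/s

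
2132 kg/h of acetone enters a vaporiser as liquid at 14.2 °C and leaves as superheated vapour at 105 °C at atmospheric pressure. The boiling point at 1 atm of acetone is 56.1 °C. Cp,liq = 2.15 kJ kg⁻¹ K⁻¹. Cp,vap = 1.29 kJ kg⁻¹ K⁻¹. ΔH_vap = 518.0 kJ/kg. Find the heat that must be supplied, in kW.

liquid 14.2→56.1 °C: 90.085 kJ/kg
vaporisation at 56.1 °C: 518 kJ/kg
vapour 56.1→105 °C: 63.081 kJ/kg
Δh = 90.085 + 518 + 63.081 = 671.17 kJ/kg
Q = ṁ·Δh = 2132 kg/h × 671.17 kJ/kg = 1.4309e+06 kJ/h
|Q| = 397.48 kW

Q = 397 kW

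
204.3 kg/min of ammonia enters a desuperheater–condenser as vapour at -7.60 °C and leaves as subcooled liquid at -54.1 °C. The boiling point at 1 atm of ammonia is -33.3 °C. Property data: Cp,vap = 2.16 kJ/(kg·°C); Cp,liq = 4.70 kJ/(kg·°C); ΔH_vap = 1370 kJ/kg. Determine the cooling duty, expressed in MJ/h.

Q_c = 18700 MJ/h

vapour -7.60→-33.3 °C: -55.512 kJ/kg
condensation at -33.3 °C: -1370 kJ/kg
liquid -33.3→-54.1 °C: -97.76 kJ/kg
Δh = -55.512 + -1370 + -97.76 = -1523.3 kJ/kg
Q = ṁ·Δh = 204.3 kg/min × -1523.3 kJ/kg = -311200 kJ/min
|Q| = 5186.7 kW = 18672 MJ/h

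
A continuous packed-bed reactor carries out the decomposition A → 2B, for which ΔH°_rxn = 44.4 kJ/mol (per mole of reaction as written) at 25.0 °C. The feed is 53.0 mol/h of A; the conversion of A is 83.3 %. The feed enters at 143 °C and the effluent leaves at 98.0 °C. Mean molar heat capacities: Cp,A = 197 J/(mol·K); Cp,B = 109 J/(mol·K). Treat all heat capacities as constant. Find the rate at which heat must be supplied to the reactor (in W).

Q_in = 433 W

Extent of reaction ξ = 0.833 × 53.0 = 44.149 mol/h
Reaction term: ξ·ΔH°_rxn = 44.149 × 44.4 = 1960.2 kJ/h
Sensible, feed 143→25 °C: -1232 kJ/h
Outlet flows (mol/h): A 8.851, B 88.298
Sensible, products 25→98.0 °C: 829.87 kJ/h
Q = ΔH = 1558.1 kJ/h = 0.43279 kW
Heat supplied = 432.79 W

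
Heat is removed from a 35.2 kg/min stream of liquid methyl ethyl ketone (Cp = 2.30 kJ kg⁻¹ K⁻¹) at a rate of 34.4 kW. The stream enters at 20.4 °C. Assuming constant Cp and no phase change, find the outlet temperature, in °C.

Q = 34.4 kW = 2064 kJ/min
ΔT = Q/(ṁ·Cp) = 2064/(35.2×2.30) = 25.494 K
T_out = 20.4 − 25.494 = -5.0941 °C

T_out = -5.09 °C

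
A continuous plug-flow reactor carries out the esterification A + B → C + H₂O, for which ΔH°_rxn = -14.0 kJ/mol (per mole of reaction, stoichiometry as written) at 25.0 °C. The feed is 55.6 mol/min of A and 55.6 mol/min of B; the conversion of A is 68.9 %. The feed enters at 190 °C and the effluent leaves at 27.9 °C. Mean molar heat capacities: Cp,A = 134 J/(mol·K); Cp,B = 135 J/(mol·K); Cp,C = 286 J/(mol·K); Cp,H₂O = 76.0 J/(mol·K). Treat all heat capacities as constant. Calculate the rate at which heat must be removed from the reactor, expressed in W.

Extent of reaction ξ = 0.689 × 55.6 = 38.308 mol/min
Reaction term: ξ·ΔH°_rxn = 38.308 × -14.0 = -536.32 kJ/min
Sensible, feed 190→25 °C: -2467.8 kJ/min
Outlet flows (mol/min): A 17.292, B 17.292, C 38.308, H₂O 38.308
Sensible, products 25→27.9 °C: 53.705 kJ/min
Q = ΔH = -2950.4 kJ/min = -49.174 kW
Heat removed = 49174 W

Q_out = 49200 W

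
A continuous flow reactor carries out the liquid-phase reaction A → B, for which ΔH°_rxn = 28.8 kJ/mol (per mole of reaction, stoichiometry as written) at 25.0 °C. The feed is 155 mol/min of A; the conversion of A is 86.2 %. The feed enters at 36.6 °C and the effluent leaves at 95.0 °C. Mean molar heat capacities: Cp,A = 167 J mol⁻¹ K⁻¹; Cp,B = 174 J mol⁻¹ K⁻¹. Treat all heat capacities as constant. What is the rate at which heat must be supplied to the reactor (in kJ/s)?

Q_in = 90.4 kJ/s

Extent of reaction ξ = 0.862 × 155 = 133.61 mol/min
Reaction term: ξ·ΔH°_rxn = 133.61 × 28.8 = 3848 kJ/min
Sensible, feed 36.6→25 °C: -300.27 kJ/min
Outlet flows (mol/min): A 21.39, B 133.61
Sensible, products 25→95.0 °C: 1877.4 kJ/min
Q = ΔH = 5425.1 kJ/min = 90.419 kW
Heat supplied = 90.419 kJ/s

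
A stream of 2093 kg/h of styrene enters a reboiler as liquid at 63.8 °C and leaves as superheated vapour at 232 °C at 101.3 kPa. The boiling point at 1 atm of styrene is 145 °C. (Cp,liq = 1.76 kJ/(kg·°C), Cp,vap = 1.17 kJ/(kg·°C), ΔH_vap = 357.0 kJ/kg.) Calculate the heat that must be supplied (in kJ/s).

Q = 350 kJ/s

liquid 63.8→145 °C: 142.91 kJ/kg
vaporisation at 145 °C: 357 kJ/kg
vapour 145→232 °C: 101.79 kJ/kg
Δh = 142.91 + 357 + 101.79 = 601.7 kJ/kg
Q = ṁ·Δh = 2093 kg/h × 601.7 kJ/kg = 1.2594e+06 kJ/h
|Q| = 349.82 kW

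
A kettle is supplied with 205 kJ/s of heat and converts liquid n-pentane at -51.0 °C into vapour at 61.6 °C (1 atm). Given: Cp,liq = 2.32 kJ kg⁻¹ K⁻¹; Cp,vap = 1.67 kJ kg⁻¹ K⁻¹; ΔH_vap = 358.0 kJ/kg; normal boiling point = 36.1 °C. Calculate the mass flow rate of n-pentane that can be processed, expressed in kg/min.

ṁ = 20.4 kg/min

Δh = 2.32×(36.1−-51.0) + 358.0 + 1.67×(61.6−36.1) = 602.66 kJ/kg
Q = 205 kJ/s = 205 kJ/s = 12300 kJ/min
ṁ = Q/Δh = 12300 / 602.66 = 20.41 kg/min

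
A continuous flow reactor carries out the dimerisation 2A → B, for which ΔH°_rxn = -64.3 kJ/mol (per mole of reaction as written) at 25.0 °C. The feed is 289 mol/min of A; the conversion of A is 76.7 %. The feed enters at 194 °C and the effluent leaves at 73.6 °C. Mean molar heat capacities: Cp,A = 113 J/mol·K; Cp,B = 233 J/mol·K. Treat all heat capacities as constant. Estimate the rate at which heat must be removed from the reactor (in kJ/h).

Extent of reaction ξ = 0.767 × 289 / 2 = 110.83 mol/min
Reaction term: ξ·ΔH°_rxn = 110.83 × -64.3 = -7126.5 kJ/min
Sensible, feed 194→25 °C: -5519 kJ/min
Outlet flows (mol/min): A 67.337, B 110.83
Sensible, products 25→73.6 °C: 1624.8 kJ/min
Q = ΔH = -11021 kJ/min = -183.68 kW
Heat removed = 661240 kJ/h

Q_out = 661000 kJ/h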